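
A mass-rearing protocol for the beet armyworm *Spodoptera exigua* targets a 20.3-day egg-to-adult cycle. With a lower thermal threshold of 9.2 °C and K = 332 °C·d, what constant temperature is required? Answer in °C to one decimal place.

25.6 °C

Required daily accumulation = 332 / 20.3 = 16.355 DD/day.
T = T_base + 16.355 = 9.2 + 16.355 = 25.555 ≈ 25.6 °C.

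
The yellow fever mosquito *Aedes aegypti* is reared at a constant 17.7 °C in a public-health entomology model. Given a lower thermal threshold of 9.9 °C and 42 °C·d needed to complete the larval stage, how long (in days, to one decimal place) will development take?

Daily accumulation = 17.7 − 9.9 = 7.8 DD/day.
Duration = 42 / 7.8 = 5.385 ≈ 5.4 days.

5.4 days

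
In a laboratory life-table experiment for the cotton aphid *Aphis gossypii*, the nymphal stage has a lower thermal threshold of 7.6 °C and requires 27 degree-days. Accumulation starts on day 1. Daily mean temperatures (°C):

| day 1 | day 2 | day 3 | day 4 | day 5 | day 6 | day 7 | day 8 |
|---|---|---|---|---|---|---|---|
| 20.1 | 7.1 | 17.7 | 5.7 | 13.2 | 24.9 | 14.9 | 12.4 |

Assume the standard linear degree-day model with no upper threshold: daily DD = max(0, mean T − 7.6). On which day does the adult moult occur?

Daily DD above 7.6 °C: 12.5, 0.0, 10.1, 0.0, 5.6, 17.3, 7.3, 4.8.
Cumulative: 12.5, 12.5, 22.6, 22.6, 28.2, 45.5, 52.8, 57.6.
The total first reaches 27 DD on day 5.

day 5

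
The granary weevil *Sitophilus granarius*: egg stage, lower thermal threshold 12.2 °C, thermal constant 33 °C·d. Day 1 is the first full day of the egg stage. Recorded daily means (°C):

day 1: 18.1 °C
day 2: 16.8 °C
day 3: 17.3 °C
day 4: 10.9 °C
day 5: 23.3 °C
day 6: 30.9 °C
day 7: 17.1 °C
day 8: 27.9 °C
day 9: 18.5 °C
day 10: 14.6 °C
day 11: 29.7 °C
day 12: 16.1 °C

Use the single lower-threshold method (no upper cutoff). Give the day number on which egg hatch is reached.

day 6

Daily DD above 12.2 °C: 5.9, 4.6, 5.1, 0.0, 11.1, 18.7, 4.9, 15.7, 6.3, 2.4, 17.5, 3.9.
Cumulative: 5.9, 10.5, 15.6, 15.6, 26.7, 45.4, 50.3, 66.0, 72.3, 74.7, 92.2, 96.1.
The total first reaches 33 DD on day 6.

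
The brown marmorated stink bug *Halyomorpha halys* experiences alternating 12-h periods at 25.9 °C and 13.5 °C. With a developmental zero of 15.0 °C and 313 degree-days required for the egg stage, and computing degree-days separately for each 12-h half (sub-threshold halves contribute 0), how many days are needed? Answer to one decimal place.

Day half: max(0, 25.9 − 15.0) × 0.5 = 10.9 × 0.5 = 5.45 DD.
Night half: max(0, 13.5 − 15.0) × 0.5 = 0.0 × 0.5 = 0.00 DD.
Per 24 h: 5.45 DD/day.
Duration = 313 / 5.45 = 57.431 ≈ 57.4 days.

57.4 days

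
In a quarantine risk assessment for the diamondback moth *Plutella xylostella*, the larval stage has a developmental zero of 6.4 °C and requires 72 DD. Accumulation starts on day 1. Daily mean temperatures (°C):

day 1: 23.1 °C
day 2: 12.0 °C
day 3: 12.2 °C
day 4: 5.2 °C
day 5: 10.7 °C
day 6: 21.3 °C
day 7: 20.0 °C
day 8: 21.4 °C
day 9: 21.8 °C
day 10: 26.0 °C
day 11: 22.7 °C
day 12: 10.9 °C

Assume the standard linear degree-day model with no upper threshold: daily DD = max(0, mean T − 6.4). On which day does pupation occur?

Daily DD above 6.4 °C: 16.7, 5.6, 5.8, 0.0, 4.3, 14.9, 13.6, 15.0, 15.4, 19.6, 16.3, 4.5.
Cumulative: 16.7, 22.3, 28.1, 28.1, 32.4, 47.3, 60.9, 75.9, 91.3, 110.9, 127.2, 131.7.
The total first reaches 72 DD on day 8.

day 8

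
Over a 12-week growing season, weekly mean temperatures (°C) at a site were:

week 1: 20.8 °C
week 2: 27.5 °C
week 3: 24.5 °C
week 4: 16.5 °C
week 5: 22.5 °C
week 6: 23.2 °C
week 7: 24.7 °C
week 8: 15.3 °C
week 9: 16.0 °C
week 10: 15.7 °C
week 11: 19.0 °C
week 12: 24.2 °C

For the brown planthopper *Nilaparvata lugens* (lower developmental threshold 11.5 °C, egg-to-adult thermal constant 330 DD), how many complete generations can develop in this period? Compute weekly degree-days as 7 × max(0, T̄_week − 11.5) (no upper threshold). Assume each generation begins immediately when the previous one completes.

Weekly DD (7 × max(0, T̄ − 11.5)): 65.1, 112.0, 91.0, 35.0, 77.0, 81.9, 92.4, 26.6, 31.5, 29.4, 52.5, 88.9.
Season total = 783.3 DD.
Complete generations = ⌊783.3 / 330⌋ = 2.

2 generations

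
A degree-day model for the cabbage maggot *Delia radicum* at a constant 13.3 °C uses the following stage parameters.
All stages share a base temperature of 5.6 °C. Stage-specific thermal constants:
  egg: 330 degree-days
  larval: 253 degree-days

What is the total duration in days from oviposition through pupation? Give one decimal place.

Daily accumulation at 13.3 °C = 13.3 − 5.6 = 7.7 DD/day.
Total K = 330 + 253 = 583 DD.
Total duration = 583 / 7.7 = 75.714 ≈ 75.7 days.

75.7 days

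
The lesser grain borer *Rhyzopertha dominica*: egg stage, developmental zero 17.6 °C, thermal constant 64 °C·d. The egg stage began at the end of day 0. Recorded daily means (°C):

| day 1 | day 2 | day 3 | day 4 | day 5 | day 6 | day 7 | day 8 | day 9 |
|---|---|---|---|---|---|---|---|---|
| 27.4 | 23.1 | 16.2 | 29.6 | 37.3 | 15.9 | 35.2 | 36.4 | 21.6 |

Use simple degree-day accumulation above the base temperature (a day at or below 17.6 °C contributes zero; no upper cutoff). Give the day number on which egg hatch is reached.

day 7

Daily DD above 17.6 °C: 9.8, 5.5, 0.0, 12.0, 19.7, 0.0, 17.6, 18.8, 4.0.
Cumulative: 9.8, 15.3, 15.3, 27.3, 47.0, 47.0, 64.6, 83.4, 87.4.
The total first reaches 64 DD on day 7.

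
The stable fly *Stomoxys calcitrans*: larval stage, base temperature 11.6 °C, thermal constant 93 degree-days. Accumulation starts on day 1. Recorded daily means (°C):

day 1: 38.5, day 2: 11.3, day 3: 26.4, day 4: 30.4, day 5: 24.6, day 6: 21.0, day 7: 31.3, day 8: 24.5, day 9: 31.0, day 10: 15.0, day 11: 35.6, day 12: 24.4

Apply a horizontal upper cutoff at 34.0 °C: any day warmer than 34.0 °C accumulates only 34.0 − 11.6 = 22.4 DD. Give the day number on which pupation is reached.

day 7

Daily DD above 11.6 °C (capped at 22.4): 22.4, 0.0, 14.8, 18.8, 13.0, 9.4, 19.7, 12.9, 19.4, 3.4, 22.4, 12.8.
Cumulative: 22.4, 22.4, 37.2, 56.0, 69.0, 78.4, 98.1, 111.0, 130.4, 133.8, 156.2, 169.0.
The total first reaches 93 DD on day 7.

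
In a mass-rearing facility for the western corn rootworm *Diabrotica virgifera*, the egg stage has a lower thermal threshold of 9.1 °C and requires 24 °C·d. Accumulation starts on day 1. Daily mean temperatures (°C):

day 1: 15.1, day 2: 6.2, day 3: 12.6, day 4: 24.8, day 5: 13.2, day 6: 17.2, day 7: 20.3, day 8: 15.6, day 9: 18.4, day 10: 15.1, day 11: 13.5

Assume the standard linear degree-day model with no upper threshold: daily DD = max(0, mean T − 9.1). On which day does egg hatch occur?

day 4

Daily DD above 9.1 °C: 6.0, 0.0, 3.5, 15.7, 4.1, 8.1, 11.2, 6.5, 9.3, 6.0, 4.4.
Cumulative: 6.0, 6.0, 9.5, 25.2, 29.3, 37.4, 48.6, 55.1, 64.4, 70.4, 74.8.
The total first reaches 24 DD on day 4.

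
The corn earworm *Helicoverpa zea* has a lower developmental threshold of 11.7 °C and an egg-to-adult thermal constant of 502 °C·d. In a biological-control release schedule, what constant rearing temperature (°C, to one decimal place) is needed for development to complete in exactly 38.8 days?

Required daily accumulation = 502 / 38.8 = 12.938 DD/day.
T = T_base + 12.938 = 11.7 + 12.938 = 24.638 ≈ 24.6 °C.

24.6 °C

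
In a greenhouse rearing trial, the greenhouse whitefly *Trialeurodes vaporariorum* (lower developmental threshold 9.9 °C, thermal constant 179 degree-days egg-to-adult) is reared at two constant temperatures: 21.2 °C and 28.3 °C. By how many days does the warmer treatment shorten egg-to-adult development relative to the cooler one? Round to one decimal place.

6.1 days

At 21.2 °C: 179 / (21.2 − 9.9) = 179 / 11.3 = 15.841 d.
At 28.3 °C: 179 / (28.3 − 9.9) = 179 / 18.4 = 9.728 d.
Difference = |15.841 − 9.728| = 6.112 ≈ 6.1 days.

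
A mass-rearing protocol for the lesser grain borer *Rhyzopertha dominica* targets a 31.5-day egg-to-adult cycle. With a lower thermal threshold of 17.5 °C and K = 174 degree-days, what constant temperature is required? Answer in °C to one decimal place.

Required daily accumulation = 174 / 31.5 = 5.524 DD/day.
T = T_base + 5.524 = 17.5 + 5.524 = 23.024 ≈ 23.0 °C.

23.0 °C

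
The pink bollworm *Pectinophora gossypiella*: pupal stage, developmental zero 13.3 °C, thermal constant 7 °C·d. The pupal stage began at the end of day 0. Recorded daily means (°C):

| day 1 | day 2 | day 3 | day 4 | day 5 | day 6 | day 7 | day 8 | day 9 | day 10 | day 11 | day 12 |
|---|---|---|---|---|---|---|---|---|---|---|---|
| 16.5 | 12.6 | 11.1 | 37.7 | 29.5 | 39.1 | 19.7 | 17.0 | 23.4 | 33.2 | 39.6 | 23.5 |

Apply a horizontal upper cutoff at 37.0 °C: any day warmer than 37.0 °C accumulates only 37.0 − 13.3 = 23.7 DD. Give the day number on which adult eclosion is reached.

day 4

Daily DD above 13.3 °C (capped at 23.7): 3.2, 0.0, 0.0, 23.7, 16.2, 23.7, 6.4, 3.7, 10.1, 19.9, 23.7, 10.2.
Cumulative: 3.2, 3.2, 3.2, 26.9, 43.1, 66.8, 73.2, 76.9, 87.0, 106.9, 130.6, 140.8.
The total first reaches 7 DD on day 4.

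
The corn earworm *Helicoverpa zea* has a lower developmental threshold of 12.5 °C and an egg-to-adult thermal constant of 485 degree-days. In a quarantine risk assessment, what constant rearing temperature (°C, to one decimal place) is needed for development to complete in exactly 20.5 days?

Required daily accumulation = 485 / 20.5 = 23.659 DD/day.
T = T_base + 23.659 = 12.5 + 23.659 = 36.159 ≈ 36.2 °C.

36.2 °C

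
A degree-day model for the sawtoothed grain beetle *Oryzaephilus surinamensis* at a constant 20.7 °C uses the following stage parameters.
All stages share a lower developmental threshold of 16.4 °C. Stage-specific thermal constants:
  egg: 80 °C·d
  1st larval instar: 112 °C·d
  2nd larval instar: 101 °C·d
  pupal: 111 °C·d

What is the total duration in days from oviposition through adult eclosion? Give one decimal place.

94.0 days

Daily accumulation at 20.7 °C = 20.7 − 16.4 = 4.3 DD/day.
Total K = 80 + 112 + 101 + 111 = 404 DD.
Total duration = 404 / 4.3 = 93.953 ≈ 94.0 days.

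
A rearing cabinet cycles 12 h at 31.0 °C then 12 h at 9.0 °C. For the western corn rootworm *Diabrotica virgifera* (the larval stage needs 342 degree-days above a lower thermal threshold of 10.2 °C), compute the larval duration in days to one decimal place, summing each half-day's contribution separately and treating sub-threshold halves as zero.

Day half: max(0, 31.0 − 10.2) × 0.5 = 20.8 × 0.5 = 10.40 DD.
Night half: max(0, 9.0 − 10.2) × 0.5 = 0.0 × 0.5 = 0.00 DD.
Per 24 h: 10.40 DD/day.
Duration = 342 / 10.40 = 32.885 ≈ 32.9 days.

32.9 days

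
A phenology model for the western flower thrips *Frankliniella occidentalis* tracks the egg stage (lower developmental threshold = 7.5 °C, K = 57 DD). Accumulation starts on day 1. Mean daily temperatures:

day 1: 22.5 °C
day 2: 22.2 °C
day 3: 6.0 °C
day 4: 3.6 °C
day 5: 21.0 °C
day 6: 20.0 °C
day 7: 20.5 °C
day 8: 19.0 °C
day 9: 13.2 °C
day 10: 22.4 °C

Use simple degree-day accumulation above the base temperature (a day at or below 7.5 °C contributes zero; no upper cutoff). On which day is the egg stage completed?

day 7

Daily DD above 7.5 °C: 15.0, 14.7, 0.0, 0.0, 13.5, 12.5, 13.0, 11.5, 5.7, 14.9.
Cumulative: 15.0, 29.7, 29.7, 29.7, 43.2, 55.7, 68.7, 80.2, 85.9, 100.8.
The total first reaches 57 DD on day 7.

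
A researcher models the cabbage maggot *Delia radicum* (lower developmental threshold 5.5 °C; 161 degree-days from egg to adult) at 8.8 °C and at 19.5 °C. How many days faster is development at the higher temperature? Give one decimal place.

At 8.8 °C: 161 / (8.8 − 5.5) = 161 / 3.3 = 48.788 d.
At 19.5 °C: 161 / (19.5 − 5.5) = 161 / 14.0 = 11.500 d.
Difference = |48.788 − 11.500| = 37.288 ≈ 37.3 days.

37.3 days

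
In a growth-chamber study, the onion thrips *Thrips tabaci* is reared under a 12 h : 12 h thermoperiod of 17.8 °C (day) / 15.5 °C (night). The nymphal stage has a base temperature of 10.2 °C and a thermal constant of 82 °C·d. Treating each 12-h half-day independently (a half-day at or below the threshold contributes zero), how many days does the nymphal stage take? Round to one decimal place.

Day half: max(0, 17.8 − 10.2) × 0.5 = 7.6 × 0.5 = 3.80 DD.
Night half: max(0, 15.5 − 10.2) × 0.5 = 5.3 × 0.5 = 2.65 DD.
Per 24 h: 6.45 DD/day.
Duration = 82 / 6.45 = 12.713 ≈ 12.7 days.

12.7 days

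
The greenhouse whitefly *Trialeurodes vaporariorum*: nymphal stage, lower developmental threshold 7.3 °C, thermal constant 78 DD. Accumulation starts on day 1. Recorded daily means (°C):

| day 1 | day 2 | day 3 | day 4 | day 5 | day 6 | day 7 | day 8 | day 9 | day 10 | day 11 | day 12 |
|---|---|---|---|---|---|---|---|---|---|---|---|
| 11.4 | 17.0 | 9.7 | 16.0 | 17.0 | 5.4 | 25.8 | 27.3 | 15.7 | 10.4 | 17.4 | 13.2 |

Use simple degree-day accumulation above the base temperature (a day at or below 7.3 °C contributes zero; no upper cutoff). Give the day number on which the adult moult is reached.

day 9

Daily DD above 7.3 °C: 4.1, 9.7, 2.4, 8.7, 9.7, 0.0, 18.5, 20.0, 8.4, 3.1, 10.1, 5.9.
Cumulative: 4.1, 13.8, 16.2, 24.9, 34.6, 34.6, 53.1, 73.1, 81.5, 84.6, 94.7, 100.6.
The total first reaches 78 DD on day 9.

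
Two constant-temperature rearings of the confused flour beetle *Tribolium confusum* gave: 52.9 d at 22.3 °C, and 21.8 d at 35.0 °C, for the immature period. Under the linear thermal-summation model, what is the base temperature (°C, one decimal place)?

Equal thermal constants: D₁(T₁ − T_b) = D₂(T₂ − T_b).
52.9·(22.3 − T_b) = 21.8·(35.0 − T_b)
T_b = (52.9·22.3 − 21.8·35.0) / (52.9 − 21.8) = 416.67 / 31.1 = 13.398 °C ≈ 13.4 °C.

13.4 °C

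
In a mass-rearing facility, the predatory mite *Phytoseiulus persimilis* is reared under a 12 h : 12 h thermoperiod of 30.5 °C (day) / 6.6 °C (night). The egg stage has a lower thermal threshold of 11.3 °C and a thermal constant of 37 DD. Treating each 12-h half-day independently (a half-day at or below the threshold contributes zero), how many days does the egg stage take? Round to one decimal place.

Day half: max(0, 30.5 − 11.3) × 0.5 = 19.2 × 0.5 = 9.60 DD.
Night half: max(0, 6.6 − 11.3) × 0.5 = 0.0 × 0.5 = 0.00 DD.
Per 24 h: 9.60 DD/day.
Duration = 37 / 9.60 = 3.854 ≈ 3.9 days.

3.9 days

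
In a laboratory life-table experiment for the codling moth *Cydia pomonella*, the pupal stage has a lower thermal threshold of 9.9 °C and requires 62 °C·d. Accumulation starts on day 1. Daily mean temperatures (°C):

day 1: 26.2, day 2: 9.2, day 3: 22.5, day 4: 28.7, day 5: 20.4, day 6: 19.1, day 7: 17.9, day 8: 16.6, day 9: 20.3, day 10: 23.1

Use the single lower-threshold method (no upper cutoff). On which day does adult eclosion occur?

day 6

Daily DD above 9.9 °C: 16.3, 0.0, 12.6, 18.8, 10.5, 9.2, 8.0, 6.7, 10.4, 13.2.
Cumulative: 16.3, 16.3, 28.9, 47.7, 58.2, 67.4, 75.4, 82.1, 92.5, 105.7.
The total first reaches 62 DD on day 6.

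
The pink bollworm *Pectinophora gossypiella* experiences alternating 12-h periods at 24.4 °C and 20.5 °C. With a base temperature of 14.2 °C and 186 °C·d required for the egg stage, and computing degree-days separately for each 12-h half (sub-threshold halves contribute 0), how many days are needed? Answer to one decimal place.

22.5 days

Day half: max(0, 24.4 − 14.2) × 0.5 = 10.2 × 0.5 = 5.10 DD.
Night half: max(0, 20.5 − 14.2) × 0.5 = 6.3 × 0.5 = 3.15 DD.
Per 24 h: 8.25 DD/day.
Duration = 186 / 8.25 = 22.545 ≈ 22.5 days.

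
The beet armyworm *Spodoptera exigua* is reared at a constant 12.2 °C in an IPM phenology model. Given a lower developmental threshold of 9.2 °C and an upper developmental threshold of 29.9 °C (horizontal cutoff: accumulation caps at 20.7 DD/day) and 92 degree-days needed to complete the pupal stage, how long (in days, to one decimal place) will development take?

30.7 days

Daily accumulation = 12.2 − 9.2 = 3.0 DD/day.
Duration = 92 / 3.0 = 30.667 ≈ 30.7 days.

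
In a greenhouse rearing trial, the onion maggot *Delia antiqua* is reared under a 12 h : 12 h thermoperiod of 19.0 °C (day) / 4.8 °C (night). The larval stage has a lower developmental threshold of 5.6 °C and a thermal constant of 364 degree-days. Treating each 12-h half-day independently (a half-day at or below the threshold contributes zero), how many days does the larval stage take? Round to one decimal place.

54.3 days

Day half: max(0, 19.0 − 5.6) × 0.5 = 13.4 × 0.5 = 6.70 DD.
Night half: max(0, 4.8 − 5.6) × 0.5 = 0.0 × 0.5 = 0.00 DD.
Per 24 h: 6.70 DD/day.
Duration = 364 / 6.70 = 54.328 ≈ 54.3 days.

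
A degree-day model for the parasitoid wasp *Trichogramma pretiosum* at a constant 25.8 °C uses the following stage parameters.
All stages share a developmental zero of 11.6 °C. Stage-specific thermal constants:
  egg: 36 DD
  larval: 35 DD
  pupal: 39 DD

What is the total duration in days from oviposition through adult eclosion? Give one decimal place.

7.7 days

Daily accumulation at 25.8 °C = 25.8 − 11.6 = 14.2 DD/day.
Total K = 36 + 35 + 39 = 110 DD.
Total duration = 110 / 14.2 = 7.746 ≈ 7.7 days.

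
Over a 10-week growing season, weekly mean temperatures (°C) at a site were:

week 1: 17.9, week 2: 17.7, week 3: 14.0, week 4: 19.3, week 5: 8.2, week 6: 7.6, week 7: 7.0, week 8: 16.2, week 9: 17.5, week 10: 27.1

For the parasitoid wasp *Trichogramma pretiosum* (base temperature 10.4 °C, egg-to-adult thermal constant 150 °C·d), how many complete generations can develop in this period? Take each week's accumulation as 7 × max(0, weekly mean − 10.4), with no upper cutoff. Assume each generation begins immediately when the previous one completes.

Weekly DD (7 × max(0, T̄ − 10.4)): 52.5, 51.1, 25.2, 62.3, 0.0, 0.0, 0.0, 40.6, 49.7, 116.9.
Season total = 398.3 DD.
Complete generations = ⌊398.3 / 150⌋ = 2.

2 generations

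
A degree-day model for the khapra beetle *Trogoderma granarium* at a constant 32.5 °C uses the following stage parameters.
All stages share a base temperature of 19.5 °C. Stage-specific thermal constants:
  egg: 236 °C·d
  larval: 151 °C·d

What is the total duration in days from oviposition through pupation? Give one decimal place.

29.8 days

Daily accumulation at 32.5 °C = 32.5 − 19.5 = 13.0 DD/day.
Total K = 236 + 151 = 387 DD.
Total duration = 387 / 13.0 = 29.769 ≈ 29.8 days.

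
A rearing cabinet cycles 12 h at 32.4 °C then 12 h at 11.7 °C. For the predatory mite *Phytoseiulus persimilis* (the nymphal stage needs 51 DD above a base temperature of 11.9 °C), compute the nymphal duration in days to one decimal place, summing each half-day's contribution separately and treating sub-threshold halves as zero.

Day half: max(0, 32.4 − 11.9) × 0.5 = 20.5 × 0.5 = 10.25 DD.
Night half: max(0, 11.7 − 11.9) × 0.5 = 0.0 × 0.5 = 0.00 DD.
Per 24 h: 10.25 DD/day.
Duration = 51 / 10.25 = 4.976 ≈ 5.0 days.

5.0 days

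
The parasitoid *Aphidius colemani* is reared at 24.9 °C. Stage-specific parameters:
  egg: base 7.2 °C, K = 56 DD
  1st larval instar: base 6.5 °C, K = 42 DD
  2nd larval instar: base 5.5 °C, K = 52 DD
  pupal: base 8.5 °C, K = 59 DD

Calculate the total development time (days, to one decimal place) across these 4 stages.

egg: 56 / (24.9 − 7.2) = 56 / 17.7 = 3.164 d.
1st larval instar: 42 / (24.9 − 6.5) = 42 / 18.4 = 2.283 d.
2nd larval instar: 52 / (24.9 − 5.5) = 52 / 19.4 = 2.680 d.
pupal: 59 / (24.9 − 8.5) = 59 / 16.4 = 3.598 d.
Sum = 11.724 ≈ 11.7 days.

11.7 days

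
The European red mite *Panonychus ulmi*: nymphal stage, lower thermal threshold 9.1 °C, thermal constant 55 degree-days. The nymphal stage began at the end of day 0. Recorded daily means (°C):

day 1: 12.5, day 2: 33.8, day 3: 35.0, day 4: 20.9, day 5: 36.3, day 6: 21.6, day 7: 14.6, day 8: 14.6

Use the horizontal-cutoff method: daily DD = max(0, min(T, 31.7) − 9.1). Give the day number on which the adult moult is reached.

Daily DD above 9.1 °C (capped at 22.6): 3.4, 22.6, 22.6, 11.8, 22.6, 12.5, 5.5, 5.5.
Cumulative: 3.4, 26.0, 48.6, 60.4, 83.0, 95.5, 101.0, 106.5.
The total first reaches 55 DD on day 4.

day 4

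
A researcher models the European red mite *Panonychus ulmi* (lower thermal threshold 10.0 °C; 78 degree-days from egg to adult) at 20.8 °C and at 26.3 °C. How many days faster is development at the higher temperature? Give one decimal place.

2.4 days

At 20.8 °C: 78 / (20.8 − 10.0) = 78 / 10.8 = 7.222 d.
At 26.3 °C: 78 / (26.3 − 10.0) = 78 / 16.3 = 4.785 d.
Difference = |7.222 − 4.785| = 2.437 ≈ 2.4 days.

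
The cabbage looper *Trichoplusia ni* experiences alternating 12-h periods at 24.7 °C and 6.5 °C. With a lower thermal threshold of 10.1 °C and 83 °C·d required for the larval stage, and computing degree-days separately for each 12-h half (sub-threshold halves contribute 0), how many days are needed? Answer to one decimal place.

11.4 days

Day half: max(0, 24.7 − 10.1) × 0.5 = 14.6 × 0.5 = 7.30 DD.
Night half: max(0, 6.5 − 10.1) × 0.5 = 0.0 × 0.5 = 0.00 DD.
Per 24 h: 7.30 DD/day.
Duration = 83 / 7.30 = 11.370 ≈ 11.4 days.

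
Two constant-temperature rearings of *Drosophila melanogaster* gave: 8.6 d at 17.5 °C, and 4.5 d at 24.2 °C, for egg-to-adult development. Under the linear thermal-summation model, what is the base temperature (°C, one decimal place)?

10.1 °C

Linear rate model ⇒ the product D·(T − T_b) is constant across temperatures.
8.6·(17.5 − T_b) = 4.5·(24.2 − T_b)
T_b = (8.6·17.5 − 4.5·24.2) / (8.6 − 4.5) = 41.60 / 4.1 = 10.146 °C ≈ 10.1 °C.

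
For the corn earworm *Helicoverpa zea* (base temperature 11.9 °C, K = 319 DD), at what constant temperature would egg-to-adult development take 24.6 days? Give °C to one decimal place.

Required daily accumulation = 319 / 24.6 = 12.967 DD/day.
T = T_base + 12.967 = 11.9 + 12.967 = 24.867 ≈ 24.9 °C.

24.9 °C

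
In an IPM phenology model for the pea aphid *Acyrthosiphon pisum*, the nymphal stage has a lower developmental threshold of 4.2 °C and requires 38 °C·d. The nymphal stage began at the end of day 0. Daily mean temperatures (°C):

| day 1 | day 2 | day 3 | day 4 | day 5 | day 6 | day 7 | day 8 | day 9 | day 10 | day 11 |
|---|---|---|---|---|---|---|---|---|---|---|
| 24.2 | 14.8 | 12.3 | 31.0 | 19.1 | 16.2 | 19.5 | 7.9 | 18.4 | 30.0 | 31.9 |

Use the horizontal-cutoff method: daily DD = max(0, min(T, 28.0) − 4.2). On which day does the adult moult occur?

Daily DD above 4.2 °C (capped at 23.8): 20.0, 10.6, 8.1, 23.8, 14.9, 12.0, 15.3, 3.7, 14.2, 23.8, 23.8.
Cumulative: 20.0, 30.6, 38.7, 62.5, 77.4, 89.4, 104.7, 108.4, 122.6, 146.4, 170.2.
The total first reaches 38 DD on day 3.

day 3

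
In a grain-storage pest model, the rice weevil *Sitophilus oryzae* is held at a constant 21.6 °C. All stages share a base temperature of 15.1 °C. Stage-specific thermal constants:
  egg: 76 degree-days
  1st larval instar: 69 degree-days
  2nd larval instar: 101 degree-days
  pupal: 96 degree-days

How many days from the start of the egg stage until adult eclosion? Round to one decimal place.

Daily accumulation at 21.6 °C = 21.6 − 15.1 = 6.5 DD/day.
Total K = 76 + 69 + 101 + 96 = 342 DD.
Total duration = 342 / 6.5 = 52.615 ≈ 52.6 days.

52.6 days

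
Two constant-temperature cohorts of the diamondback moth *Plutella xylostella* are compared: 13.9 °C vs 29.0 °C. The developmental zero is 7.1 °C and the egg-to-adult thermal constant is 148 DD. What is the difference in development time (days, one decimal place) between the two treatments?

15.0 days

At 13.9 °C: 148 / (13.9 − 7.1) = 148 / 6.8 = 21.765 d.
At 29.0 °C: 148 / (29.0 − 7.1) = 148 / 21.9 = 6.758 d.
Difference = |21.765 − 6.758| = 15.007 ≈ 15.0 days.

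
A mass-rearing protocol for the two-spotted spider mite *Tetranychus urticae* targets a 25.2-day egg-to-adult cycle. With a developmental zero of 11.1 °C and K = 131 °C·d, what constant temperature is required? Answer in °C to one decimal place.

Required daily accumulation = 131 / 25.2 = 5.198 DD/day.
T = T_base + 5.198 = 11.1 + 5.198 = 16.298 ≈ 16.3 °C.

16.3 °C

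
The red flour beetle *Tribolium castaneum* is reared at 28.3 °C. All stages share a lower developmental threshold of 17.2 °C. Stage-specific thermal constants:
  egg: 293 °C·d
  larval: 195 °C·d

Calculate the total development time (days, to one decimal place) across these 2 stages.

Daily accumulation at 28.3 °C = 28.3 − 17.2 = 11.1 DD/day.
Total K = 293 + 195 = 488 DD.
Total duration = 488 / 11.1 = 43.964 ≈ 44.0 days.

44.0 days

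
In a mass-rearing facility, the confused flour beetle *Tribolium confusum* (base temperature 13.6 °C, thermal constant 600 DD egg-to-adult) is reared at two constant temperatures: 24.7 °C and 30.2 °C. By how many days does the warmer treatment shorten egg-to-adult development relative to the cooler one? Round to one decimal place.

At 24.7 °C: 600 / (24.7 − 13.6) = 600 / 11.1 = 54.054 d.
At 30.2 °C: 600 / (30.2 − 13.6) = 600 / 16.6 = 36.145 d.
Difference = |54.054 − 36.145| = 17.909 ≈ 17.9 days.

17.9 days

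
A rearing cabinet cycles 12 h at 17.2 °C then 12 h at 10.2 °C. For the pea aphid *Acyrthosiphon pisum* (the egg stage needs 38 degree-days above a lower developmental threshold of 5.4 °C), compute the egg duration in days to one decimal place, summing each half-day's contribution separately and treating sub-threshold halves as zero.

4.6 days

Day half: max(0, 17.2 − 5.4) × 0.5 = 11.8 × 0.5 = 5.90 DD.
Night half: max(0, 10.2 − 5.4) × 0.5 = 4.8 × 0.5 = 2.40 DD.
Per 24 h: 8.30 DD/day.
Duration = 38 / 8.30 = 4.578 ≈ 4.6 days.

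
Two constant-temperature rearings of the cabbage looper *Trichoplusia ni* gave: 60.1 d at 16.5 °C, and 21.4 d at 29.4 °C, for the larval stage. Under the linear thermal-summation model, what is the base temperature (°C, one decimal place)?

9.4 °C

Linear rate model ⇒ the product D·(T − T_b) is constant across temperatures.
60.1·(16.5 − T_b) = 21.4·(29.4 − T_b)
T_b = (60.1·16.5 − 21.4·29.4) / (60.1 − 21.4) = 362.49 / 38.7 = 9.367 °C ≈ 9.4 °C.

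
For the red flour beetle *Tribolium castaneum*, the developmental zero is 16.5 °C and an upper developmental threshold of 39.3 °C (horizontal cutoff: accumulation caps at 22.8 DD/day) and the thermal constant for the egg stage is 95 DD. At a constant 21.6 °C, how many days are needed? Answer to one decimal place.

18.6 days

Daily accumulation = 21.6 − 16.5 = 5.1 DD/day.
Duration = 95 / 5.1 = 18.627 ≈ 18.6 days.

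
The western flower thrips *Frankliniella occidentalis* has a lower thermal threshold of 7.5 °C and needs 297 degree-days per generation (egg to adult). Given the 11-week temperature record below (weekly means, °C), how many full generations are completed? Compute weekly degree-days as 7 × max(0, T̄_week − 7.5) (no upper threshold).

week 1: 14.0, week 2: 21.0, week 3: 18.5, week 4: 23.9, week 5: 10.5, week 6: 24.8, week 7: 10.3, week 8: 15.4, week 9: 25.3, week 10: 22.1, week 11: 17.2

2 generations

Weekly DD (7 × max(0, T̄ − 7.5)): 45.5, 94.5, 77.0, 114.8, 21.0, 121.1, 19.6, 55.3, 124.6, 102.2, 67.9.
Season total = 843.5 DD.
Complete generations = ⌊843.5 / 297⌋ = 2.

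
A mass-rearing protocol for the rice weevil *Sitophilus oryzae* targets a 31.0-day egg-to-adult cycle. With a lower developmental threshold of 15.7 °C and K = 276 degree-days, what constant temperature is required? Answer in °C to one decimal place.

Required daily accumulation = 276 / 31.0 = 8.903 DD/day.
T = T_base + 8.903 = 15.7 + 8.903 = 24.603 ≈ 24.6 °C.

24.6 °C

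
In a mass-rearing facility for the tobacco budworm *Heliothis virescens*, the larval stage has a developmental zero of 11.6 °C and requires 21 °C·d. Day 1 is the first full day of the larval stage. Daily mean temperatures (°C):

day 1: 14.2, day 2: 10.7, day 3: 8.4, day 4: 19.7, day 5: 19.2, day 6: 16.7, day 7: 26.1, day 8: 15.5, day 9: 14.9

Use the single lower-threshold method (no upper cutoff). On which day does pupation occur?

Daily DD above 11.6 °C: 2.6, 0.0, 0.0, 8.1, 7.6, 5.1, 14.5, 3.9, 3.3.
Cumulative: 2.6, 2.6, 2.6, 10.7, 18.3, 23.4, 37.9, 41.8, 45.1.
The total first reaches 21 DD on day 6.

day 6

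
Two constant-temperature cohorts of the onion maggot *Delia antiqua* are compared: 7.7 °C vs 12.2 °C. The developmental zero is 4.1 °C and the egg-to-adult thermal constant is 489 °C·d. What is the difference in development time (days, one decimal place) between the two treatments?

At 7.7 °C: 489 / (7.7 − 4.1) = 489 / 3.6 = 135.833 d.
At 12.2 °C: 489 / (12.2 − 4.1) = 489 / 8.1 = 60.370 d.
Difference = |135.833 − 60.370| = 75.463 ≈ 75.5 days.

75.5 days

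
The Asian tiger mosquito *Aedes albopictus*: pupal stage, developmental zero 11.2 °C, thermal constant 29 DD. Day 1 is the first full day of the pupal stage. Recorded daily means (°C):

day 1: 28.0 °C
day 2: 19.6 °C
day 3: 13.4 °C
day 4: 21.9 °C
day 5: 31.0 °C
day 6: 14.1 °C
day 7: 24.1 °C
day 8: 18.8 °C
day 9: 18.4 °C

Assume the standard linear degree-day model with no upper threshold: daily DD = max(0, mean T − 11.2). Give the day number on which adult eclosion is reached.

day 4

Daily DD above 11.2 °C: 16.8, 8.4, 2.2, 10.7, 19.8, 2.9, 12.9, 7.6, 7.2.
Cumulative: 16.8, 25.2, 27.4, 38.1, 57.9, 60.8, 73.7, 81.3, 88.5.
The total first reaches 29 DD on day 4.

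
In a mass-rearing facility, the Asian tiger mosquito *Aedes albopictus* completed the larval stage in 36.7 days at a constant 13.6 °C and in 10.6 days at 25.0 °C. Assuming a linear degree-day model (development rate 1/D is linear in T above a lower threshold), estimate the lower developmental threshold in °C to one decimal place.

9.0 °C

Under the model K = D·(T − T_b), so D₁·(T₁ − T_b) = D₂·(T₂ − T_b).
36.7·(13.6 − T_b) = 10.6·(25.0 − T_b)
T_b = (36.7·13.6 − 10.6·25.0) / (36.7 − 10.6) = 234.12 / 26.1 = 8.970 °C ≈ 9.0 °C.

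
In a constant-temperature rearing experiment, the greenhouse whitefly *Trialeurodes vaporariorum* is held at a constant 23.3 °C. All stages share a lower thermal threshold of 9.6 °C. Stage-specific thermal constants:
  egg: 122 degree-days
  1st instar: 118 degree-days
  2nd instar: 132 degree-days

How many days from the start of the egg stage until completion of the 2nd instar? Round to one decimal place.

Daily accumulation at 23.3 °C = 23.3 − 9.6 = 13.7 DD/day.
Total K = 122 + 118 + 132 = 372 DD.
Total duration = 372 / 13.7 = 27.153 ≈ 27.2 days.

27.2 days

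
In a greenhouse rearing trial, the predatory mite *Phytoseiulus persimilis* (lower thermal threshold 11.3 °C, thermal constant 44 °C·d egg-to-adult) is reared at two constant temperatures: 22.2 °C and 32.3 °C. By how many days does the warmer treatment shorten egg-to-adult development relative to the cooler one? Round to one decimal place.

1.9 days

At 22.2 °C: 44 / (22.2 − 11.3) = 44 / 10.9 = 4.037 d.
At 32.3 °C: 44 / (32.3 − 11.3) = 44 / 21.0 = 2.095 d.
Difference = |4.037 − 2.095| = 1.941 ≈ 1.9 days.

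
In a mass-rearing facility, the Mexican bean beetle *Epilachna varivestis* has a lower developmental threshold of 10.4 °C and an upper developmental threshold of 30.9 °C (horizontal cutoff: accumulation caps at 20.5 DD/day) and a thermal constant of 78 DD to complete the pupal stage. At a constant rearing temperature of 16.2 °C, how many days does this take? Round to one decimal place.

13.4 days

Daily accumulation = 16.2 − 10.4 = 5.8 DD/day.
Duration = 78 / 5.8 = 13.448 ≈ 13.4 days.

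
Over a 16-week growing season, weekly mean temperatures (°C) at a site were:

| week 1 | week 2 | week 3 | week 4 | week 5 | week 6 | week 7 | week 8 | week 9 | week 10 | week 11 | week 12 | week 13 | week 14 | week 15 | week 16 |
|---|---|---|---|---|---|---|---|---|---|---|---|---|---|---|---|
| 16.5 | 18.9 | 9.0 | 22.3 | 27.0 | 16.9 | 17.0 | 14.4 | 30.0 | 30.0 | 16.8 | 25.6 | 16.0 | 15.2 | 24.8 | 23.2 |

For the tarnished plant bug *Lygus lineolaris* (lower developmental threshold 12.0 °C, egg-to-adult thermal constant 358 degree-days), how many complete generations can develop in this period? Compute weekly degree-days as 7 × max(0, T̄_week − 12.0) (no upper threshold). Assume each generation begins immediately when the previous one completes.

2 generations

Weekly DD (7 × max(0, T̄ − 12.0)): 31.5, 48.3, 0.0, 72.1, 105.0, 34.3, 35.0, 16.8, 126.0, 126.0, 33.6, 95.2, 28.0, 22.4, 89.6, 78.4.
Season total = 942.2 DD.
Complete generations = ⌊942.2 / 358⌋ = 2.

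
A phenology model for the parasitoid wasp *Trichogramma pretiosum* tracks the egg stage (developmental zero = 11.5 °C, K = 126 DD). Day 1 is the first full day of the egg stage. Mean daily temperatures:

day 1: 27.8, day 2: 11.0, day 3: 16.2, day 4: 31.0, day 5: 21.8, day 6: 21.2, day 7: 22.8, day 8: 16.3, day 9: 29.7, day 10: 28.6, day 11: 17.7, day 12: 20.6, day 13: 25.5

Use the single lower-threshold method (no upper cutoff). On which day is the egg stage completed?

day 12

Daily DD above 11.5 °C: 16.3, 0.0, 4.7, 19.5, 10.3, 9.7, 11.3, 4.8, 18.2, 17.1, 6.2, 9.1, 14.0.
Cumulative: 16.3, 16.3, 21.0, 40.5, 50.8, 60.5, 71.8, 76.6, 94.8, 111.9, 118.1, 127.2, 141.2.
The total first reaches 126 DD on day 12.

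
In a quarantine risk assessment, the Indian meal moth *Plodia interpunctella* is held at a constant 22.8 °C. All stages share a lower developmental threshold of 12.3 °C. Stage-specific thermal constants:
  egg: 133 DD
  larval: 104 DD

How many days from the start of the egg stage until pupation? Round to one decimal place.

Daily accumulation at 22.8 °C = 22.8 − 12.3 = 10.5 DD/day.
Total K = 133 + 104 = 237 DD.
Total duration = 237 / 10.5 = 22.571 ≈ 22.6 days.

22.6 days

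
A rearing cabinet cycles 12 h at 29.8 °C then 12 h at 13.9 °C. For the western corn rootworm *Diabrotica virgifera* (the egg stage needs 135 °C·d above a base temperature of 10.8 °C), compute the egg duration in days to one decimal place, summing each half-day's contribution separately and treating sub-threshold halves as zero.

Day half: max(0, 29.8 − 10.8) × 0.5 = 19.0 × 0.5 = 9.50 DD.
Night half: max(0, 13.9 − 10.8) × 0.5 = 3.1 × 0.5 = 1.55 DD.
Per 24 h: 11.05 DD/day.
Duration = 135 / 11.05 = 12.217 ≈ 12.2 days.

12.2 days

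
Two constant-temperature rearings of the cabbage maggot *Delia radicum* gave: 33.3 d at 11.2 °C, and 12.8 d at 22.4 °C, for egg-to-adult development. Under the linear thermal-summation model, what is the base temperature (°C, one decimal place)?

Equal thermal constants: D₁(T₁ − T_b) = D₂(T₂ − T_b).
33.3·(11.2 − T_b) = 12.8·(22.4 − T_b)
T_b = (33.3·11.2 − 12.8·22.4) / (33.3 − 12.8) = 86.24 / 20.5 = 4.207 °C ≈ 4.2 °C.

4.2 °C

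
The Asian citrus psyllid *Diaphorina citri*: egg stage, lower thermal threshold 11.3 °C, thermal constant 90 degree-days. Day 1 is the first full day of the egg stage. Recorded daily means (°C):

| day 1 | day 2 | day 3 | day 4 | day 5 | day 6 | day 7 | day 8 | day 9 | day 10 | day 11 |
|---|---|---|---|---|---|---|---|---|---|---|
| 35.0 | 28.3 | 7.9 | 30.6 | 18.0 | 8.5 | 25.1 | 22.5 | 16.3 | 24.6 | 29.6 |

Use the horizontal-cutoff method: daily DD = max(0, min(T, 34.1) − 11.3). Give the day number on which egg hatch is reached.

Daily DD above 11.3 °C (capped at 22.8): 22.8, 17.0, 0.0, 19.3, 6.7, 0.0, 13.8, 11.2, 5.0, 13.3, 18.3.
Cumulative: 22.8, 39.8, 39.8, 59.1, 65.8, 65.8, 79.6, 90.8, 95.8, 109.1, 127.4.
The total first reaches 90 DD on day 8.

day 8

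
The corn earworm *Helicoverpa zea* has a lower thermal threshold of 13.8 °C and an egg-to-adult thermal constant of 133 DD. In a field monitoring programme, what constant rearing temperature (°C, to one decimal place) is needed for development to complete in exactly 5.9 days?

36.3 °C

Required daily accumulation = 133 / 5.9 = 22.542 DD/day.
T = T_base + 22.542 = 13.8 + 22.542 = 36.342 ≈ 36.3 °C.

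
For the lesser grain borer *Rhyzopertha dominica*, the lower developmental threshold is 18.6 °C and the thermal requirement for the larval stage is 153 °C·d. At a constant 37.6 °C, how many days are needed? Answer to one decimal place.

8.1 days

Daily accumulation = 37.6 − 18.6 = 19.0 DD/day.
Duration = 153 / 19.0 = 8.053 ≈ 8.1 days.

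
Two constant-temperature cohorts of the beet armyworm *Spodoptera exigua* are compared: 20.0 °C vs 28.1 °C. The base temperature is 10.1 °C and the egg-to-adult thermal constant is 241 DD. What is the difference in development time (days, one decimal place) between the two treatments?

At 20.0 °C: 241 / (20.0 − 10.1) = 241 / 9.9 = 24.343 d.
At 28.1 °C: 241 / (28.1 − 10.1) = 241 / 18.0 = 13.389 d.
Difference = |24.343 − 13.389| = 10.955 ≈ 11.0 days.

11.0 days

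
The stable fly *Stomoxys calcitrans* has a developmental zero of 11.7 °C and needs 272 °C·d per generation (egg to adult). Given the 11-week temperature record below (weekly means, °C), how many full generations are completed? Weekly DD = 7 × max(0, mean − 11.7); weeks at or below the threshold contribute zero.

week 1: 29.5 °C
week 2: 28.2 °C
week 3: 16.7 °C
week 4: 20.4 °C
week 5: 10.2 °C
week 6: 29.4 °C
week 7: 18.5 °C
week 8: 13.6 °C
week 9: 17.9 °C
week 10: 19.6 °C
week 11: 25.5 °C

2 generations

Weekly DD (7 × max(0, T̄ − 11.7)): 124.6, 115.5, 35.0, 60.9, 0.0, 123.9, 47.6, 13.3, 43.4, 55.3, 96.6.
Season total = 716.1 DD.
Complete generations = ⌊716.1 / 272⌋ = 2.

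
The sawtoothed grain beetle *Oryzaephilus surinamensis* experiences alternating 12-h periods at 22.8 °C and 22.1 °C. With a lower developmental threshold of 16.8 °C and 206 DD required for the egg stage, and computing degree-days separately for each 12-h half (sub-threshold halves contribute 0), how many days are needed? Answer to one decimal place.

Day half: max(0, 22.8 − 16.8) × 0.5 = 6.0 × 0.5 = 3.00 DD.
Night half: max(0, 22.1 − 16.8) × 0.5 = 5.3 × 0.5 = 2.65 DD.
Per 24 h: 5.65 DD/day.
Duration = 206 / 5.65 = 36.460 ≈ 36.5 days.

36.5 days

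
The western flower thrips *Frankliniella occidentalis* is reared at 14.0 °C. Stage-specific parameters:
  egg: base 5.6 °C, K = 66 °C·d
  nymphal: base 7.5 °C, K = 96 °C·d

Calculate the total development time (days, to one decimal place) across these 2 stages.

22.6 days

egg: 66 / (14.0 − 5.6) = 66 / 8.4 = 7.857 d.
nymphal: 96 / (14.0 − 7.5) = 96 / 6.5 = 14.769 d.
Sum = 22.626 ≈ 22.6 days.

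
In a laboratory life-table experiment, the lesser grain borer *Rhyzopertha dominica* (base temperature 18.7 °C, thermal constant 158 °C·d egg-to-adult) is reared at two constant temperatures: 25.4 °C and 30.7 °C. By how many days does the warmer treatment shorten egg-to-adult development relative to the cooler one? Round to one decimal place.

10.4 days

At 25.4 °C: 158 / (25.4 − 18.7) = 158 / 6.7 = 23.582 d.
At 30.7 °C: 158 / (30.7 − 18.7) = 158 / 12.0 = 13.167 d.
Difference = |23.582 − 13.167| = 10.415 ≈ 10.4 days.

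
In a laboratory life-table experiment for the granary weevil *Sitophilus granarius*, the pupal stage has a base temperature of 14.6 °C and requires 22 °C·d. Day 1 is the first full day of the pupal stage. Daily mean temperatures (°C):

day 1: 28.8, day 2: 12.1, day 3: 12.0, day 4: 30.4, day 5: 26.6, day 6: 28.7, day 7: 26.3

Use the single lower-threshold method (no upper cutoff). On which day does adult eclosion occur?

Daily DD above 14.6 °C: 14.2, 0.0, 0.0, 15.8, 12.0, 14.1, 11.7.
Cumulative: 14.2, 14.2, 14.2, 30.0, 42.0, 56.1, 67.8.
The total first reaches 22 DD on day 4.

day 4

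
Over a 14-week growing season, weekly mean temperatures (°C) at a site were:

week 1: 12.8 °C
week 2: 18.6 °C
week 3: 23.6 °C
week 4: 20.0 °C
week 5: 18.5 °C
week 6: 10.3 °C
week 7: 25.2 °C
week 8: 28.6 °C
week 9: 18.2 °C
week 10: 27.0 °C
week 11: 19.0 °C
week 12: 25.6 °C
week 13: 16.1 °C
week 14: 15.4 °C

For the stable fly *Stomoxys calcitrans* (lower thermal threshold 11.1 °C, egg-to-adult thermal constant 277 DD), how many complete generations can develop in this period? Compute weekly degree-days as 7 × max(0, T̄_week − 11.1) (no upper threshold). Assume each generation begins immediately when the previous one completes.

Weekly DD (7 × max(0, T̄ − 11.1)): 11.9, 52.5, 87.5, 62.3, 51.8, 0.0, 98.7, 122.5, 49.7, 111.3, 55.3, 101.5, 35.0, 30.1.
Season total = 870.1 DD.
Complete generations = ⌊870.1 / 277⌋ = 3.

3 generations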